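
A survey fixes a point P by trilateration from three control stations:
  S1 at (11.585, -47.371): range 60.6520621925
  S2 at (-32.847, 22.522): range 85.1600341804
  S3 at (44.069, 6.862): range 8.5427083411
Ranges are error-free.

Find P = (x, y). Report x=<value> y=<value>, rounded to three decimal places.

eq1: (x − 11.585)² + (y + 47.371)² = 60.6520621925²
eq2: (x + 32.847)² + (y − 22.522)² = 85.1600341804²
eq3: (x − 44.069)² + (y − 6.862)² = 8.5427083411²
eq3−eq2, eq3−eq1 (x²,y² cancel):
  -153.832·x + 31.320·y = -7582.251468
  -64.968·x − 108.466·y = -3216.634721
det = -153.832·-108.466 − 31.320·-64.968 = 18720.339472
x = (-7582.251468·-108.466 − 31.320·-3216.634721) / 18720.339472 = 49.313288
y = (-153.832·-3216.634721 − -7582.251468·-64.968) / 18720.339472 = 0.118461

x=49.313 y=0.118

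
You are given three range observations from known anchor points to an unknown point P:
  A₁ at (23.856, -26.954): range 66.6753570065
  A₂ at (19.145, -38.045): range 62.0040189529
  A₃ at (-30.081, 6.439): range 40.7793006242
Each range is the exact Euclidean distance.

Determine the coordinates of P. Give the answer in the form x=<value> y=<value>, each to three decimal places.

eq1: (x − 23.856)² + (y + 26.954)² = 66.6753570065²
eq2: (x − 19.145)² + (y + 38.045)² = 62.0040189529²
eq3: (x + 30.081)² + (y − 6.439)² = 40.7793006242²
eq3−eq1, eq3−eq2 (x²,y² cancel):
  107.874·x − 66.786·y = -2433.352303
  98.452·x − 88.968·y = -1313.921239
det = 107.874·-88.968 − -66.786·98.452 = -3022.118760
x = (-2433.352303·-88.968 − -66.786·-1313.921239) / -3022.118760 = -42.598903
y = (107.874·-1313.921239 − -2433.352303·98.452) / -3022.118760 = -32.371481

x=-42.599 y=-32.371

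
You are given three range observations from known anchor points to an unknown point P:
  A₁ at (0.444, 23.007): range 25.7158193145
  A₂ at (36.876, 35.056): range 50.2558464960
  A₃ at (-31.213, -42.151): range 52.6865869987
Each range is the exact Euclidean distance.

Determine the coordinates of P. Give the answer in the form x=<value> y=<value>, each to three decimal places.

eq1: (x − 0.444)² + (y − 23.007)² = 25.7158193145²
eq2: (x − 36.876)² + (y − 35.056)² = 50.2558464960²
eq3: (x + 31.213)² + (y + 42.151)² = 52.6865869987²
eq1−eq3, eq1−eq2 (x²,y² cancel):
  -63.314·x − 130.316·y = 106.865898
  72.864·x + 24.098·y = 194.896583
det = -63.314·24.098 − -130.316·72.864 = 7969.604252
x = (106.865898·24.098 − -130.316·194.896583) / 7969.604252 = 3.510011
y = (-63.314·194.896583 − 106.865898·72.864) / 7969.604252 = -2.525390

x=3.510 y=-2.525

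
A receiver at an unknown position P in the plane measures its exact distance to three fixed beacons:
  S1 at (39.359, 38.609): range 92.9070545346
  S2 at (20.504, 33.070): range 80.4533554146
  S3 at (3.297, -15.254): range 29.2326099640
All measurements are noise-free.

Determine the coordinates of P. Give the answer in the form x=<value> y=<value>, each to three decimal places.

x=-3.995 y=-43.563

eq1: (x − 39.359)² + (y − 38.609)² = 92.9070545346²
eq2: (x − 20.504)² + (y − 33.070)² = 80.4533554146²
eq3: (x − 3.297)² + (y + 15.254)² = 29.2326099640²
eq2−eq1, eq2−eq3 (x²,y² cancel):
  37.710·x + 11.078·y = -633.231539
  -34.414·x − 96.648·y = 4347.712721
det = 37.710·-96.648 − 11.078·-34.414 = -3263.357788
x = (-633.231539·-96.648 − 11.078·4347.712721) / -3263.357788 = -3.994842
y = (37.710·4347.712721 − -633.231539·-34.414) / -3263.357788 = -43.562559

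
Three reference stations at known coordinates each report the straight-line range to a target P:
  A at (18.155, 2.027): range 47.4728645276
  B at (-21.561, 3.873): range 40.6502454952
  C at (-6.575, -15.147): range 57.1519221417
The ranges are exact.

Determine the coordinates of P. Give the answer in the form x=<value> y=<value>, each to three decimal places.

x=-7.457 y=41.998

eq1: (x − 18.155)² + (y − 2.027)² = 47.4728645276²
eq2: (x + 21.561)² + (y − 3.873)² = 40.6502454952²
eq3: (x + 6.575)² + (y + 15.147)² = 57.1519221417²
eq2−eq1, eq2−eq3 (x²,y² cancel):
  79.432·x − 3.692·y = -747.394504
  29.972·x − 38.040·y = -1821.114362
det = 79.432·-38.040 − -3.692·29.972 = -2910.936656
x = (-747.394504·-38.040 − -3.692·-1821.114362) / -2910.936656 = -7.457164
y = (79.432·-1821.114362 − -747.394504·29.972) / -2910.936656 = 41.998113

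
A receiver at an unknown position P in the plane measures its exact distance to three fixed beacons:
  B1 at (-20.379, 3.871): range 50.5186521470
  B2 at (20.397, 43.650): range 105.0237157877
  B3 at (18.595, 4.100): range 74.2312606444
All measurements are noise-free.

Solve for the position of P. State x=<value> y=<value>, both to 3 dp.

eq1: (x + 20.379)² + (y − 3.871)² = 50.5186521470²
eq2: (x − 20.397)² + (y − 43.650)² = 105.0237157877²
eq3: (x − 18.595)² + (y − 4.100)² = 74.2312606444²
eq1−eq2, eq1−eq3 (x²,y² cancel):
  81.552·x + 79.558·y = -6586.774836
  77.948·x + 0.458·y = -3025.850099
det = 81.552·0.458 − 79.558·77.948 = -6164.036168
x = (-6586.774836·0.458 − 79.558·-3025.850099) / -6164.036168 = -38.564641
y = (81.552·-3025.850099 − -6586.774836·77.948) / -6164.036168 = -43.260907

x=-38.565 y=-43.261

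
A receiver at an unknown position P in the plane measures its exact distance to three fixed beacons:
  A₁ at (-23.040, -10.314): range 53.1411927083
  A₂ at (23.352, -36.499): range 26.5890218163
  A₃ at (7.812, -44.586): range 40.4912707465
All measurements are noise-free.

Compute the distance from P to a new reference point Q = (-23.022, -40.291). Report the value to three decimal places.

60.768

eq1: (x + 23.040)² + (y + 10.314)² = 53.1411927083²
eq2: (x − 23.352)² + (y + 36.499)² = 26.5890218163²
eq3: (x − 7.812)² + (y + 44.586)² = 40.4912707465²
eq2−eq3, eq2−eq1 (x²,y² cancel):
  -31.080·x − 16.174·y = -761.121091
  -92.784·x + 52.370·y = -3357.282990
det = -31.080·52.370 − -16.174·-92.784 = -3128.348016
x = (-761.121091·52.370 − -16.174·-3357.282990) / -3128.348016 = 30.099147
y = (-31.080·-3357.282990 − -761.121091·-92.784) / -3128.348016 = -10.780289
|P − Q| = √((30.099147 − -23.022)² + (-10.780289 − -40.291)²) = 60.767905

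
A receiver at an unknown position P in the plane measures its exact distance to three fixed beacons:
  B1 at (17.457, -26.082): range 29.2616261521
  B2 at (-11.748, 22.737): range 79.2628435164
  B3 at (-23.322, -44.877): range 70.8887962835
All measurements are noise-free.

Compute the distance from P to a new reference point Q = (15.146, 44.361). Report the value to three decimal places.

eq1: (x − 17.457)² + (y + 26.082)² = 29.2616261521²
eq2: (x + 11.748)² + (y − 22.737)² = 79.2628435164²
eq3: (x + 23.322)² + (y + 44.877)² = 70.8887962835²
eq1−eq2, eq1−eq3 (x²,y² cancel):
  -58.410·x + 97.638·y = -5756.386497
  -81.558·x − 37.590·y = -2596.135433
det = -58.410·-37.590 − 97.638·-81.558 = 10158.791904
x = (-5756.386497·-37.590 − 97.638·-2596.135433) / 10158.791904 = 46.251960
y = (-58.410·-2596.135433 − -5756.386497·-81.558) / 10158.791904 = -31.287096
|P − Q| = √((46.251960 − 15.146)² + (-31.287096 − 44.361)²) = 81.793736

81.794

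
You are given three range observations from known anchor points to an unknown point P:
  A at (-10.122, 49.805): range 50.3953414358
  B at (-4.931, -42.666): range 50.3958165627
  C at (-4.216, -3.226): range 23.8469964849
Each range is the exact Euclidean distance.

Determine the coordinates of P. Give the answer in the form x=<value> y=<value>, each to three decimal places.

eq1: (x + 10.122)² + (y − 49.805)² = 50.3953414358²
eq2: (x + 4.931)² + (y + 42.666)² = 50.3958165627²
eq3: (x + 4.216)² + (y + 3.226)² = 23.8469964849²
eq1−eq2, eq1−eq3 (x²,y² cancel):
  10.382·x − 184.942·y = -738.338481
  11.812·x − 106.062·y = -583.799980
det = 10.382·-106.062 − -184.942·11.812 = 1083.399220
x = (-738.338481·-106.062 − -184.942·-583.799980) / 1083.399220 = -27.376317
y = (10.382·-583.799980 − -738.338481·11.812) / 1083.399220 = 2.455459

x=-27.376 y=2.455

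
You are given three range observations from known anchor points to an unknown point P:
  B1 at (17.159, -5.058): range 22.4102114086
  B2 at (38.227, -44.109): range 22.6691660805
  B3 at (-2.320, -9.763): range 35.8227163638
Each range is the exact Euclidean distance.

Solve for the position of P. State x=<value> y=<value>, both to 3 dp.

eq1: (x − 17.159)² + (y + 5.058)² = 22.4102114086²
eq2: (x − 38.227)² + (y + 44.109)² = 22.6691660805²
eq3: (x + 2.320)² + (y + 9.763)² = 35.8227163638²
eq3−eq2, eq3−eq1 (x²,y² cancel):
  81.094·x − 68.692·y = 4075.584758
  38.958·x + 9.410·y = 1000.365508
det = 81.094·9.410 − -68.692·38.958 = 3439.197476
x = (4075.584758·9.410 − -68.692·1000.365508) / 3439.197476 = 31.131786
y = (81.094·1000.365508 − 4075.584758·38.958) / 3439.197476 = -22.578811

x=31.132 y=-22.579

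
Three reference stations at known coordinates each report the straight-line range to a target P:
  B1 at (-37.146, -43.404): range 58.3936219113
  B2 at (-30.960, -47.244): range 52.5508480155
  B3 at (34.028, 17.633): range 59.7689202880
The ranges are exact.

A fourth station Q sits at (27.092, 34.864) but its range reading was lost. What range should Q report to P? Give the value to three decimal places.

eq1: (x + 37.146)² + (y + 43.404)² = 58.3936219113²
eq2: (x + 30.960)² + (y + 47.244)² = 52.5508480155²
eq3: (x − 34.028)² + (y − 17.633)² = 59.7689202880²
eq3−eq1, eq3−eq2 (x²,y² cancel):
  -142.348·x − 122.074·y = 1957.413811
  -129.976·x − 129.754·y = 2532.421868
det = -142.348·-129.754 − -122.074·-129.976 = 2603.532168
x = (1957.413811·-129.754 − -122.074·2532.421868) / 2603.532168 = 21.186831
y = (-142.348·2532.421868 − 1957.413811·-129.976) / 2603.532168 = -40.740181
|P − Q| = √((21.186831 − 27.092)² + (-40.740181 − 34.864)²) = 75.834446

75.834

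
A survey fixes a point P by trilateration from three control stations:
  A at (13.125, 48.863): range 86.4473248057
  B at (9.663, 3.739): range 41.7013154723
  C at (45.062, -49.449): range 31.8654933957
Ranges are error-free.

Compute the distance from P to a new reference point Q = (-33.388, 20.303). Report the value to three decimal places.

75.745

eq1: (x − 13.125)² + (y − 48.863)² = 86.4473248057²
eq2: (x − 9.663)² + (y − 3.739)² = 41.7013154723²
eq3: (x − 45.062)² + (y + 49.449)² = 31.8654933957²
eq3−eq1, eq3−eq2 (x²,y² cancel):
  -63.874·x + 196.624·y = -8373.659348
  -70.798·x + 106.376·y = -5092.023798
det = -63.874·106.376 − 196.624·-70.798 = 7125.925328
x = (-8373.659348·106.376 − 196.624·-5092.023798) / 7125.925328 = 15.500822
y = (-63.874·-5092.023798 − -8373.659348·-70.798) / 7125.925328 = -37.551671
|P − Q| = √((15.500822 − -33.388)² + (-37.551671 − 20.303)²) = 75.744834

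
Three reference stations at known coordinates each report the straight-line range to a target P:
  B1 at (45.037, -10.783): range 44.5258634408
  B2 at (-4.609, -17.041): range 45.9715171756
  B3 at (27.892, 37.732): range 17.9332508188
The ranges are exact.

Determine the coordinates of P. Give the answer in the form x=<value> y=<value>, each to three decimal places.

eq1: (x − 45.037)² + (y + 10.783)² = 44.5258634408²
eq2: (x + 4.609)² + (y + 17.041)² = 45.9715171756²
eq3: (x − 27.892)² + (y − 37.732)² = 17.9332508188²
eq3−eq2, eq3−eq1 (x²,y² cancel):
  -65.002·x − 109.546·y = -3681.807832
  34.290·x − 97.030·y = -1718.014060
det = -65.002·-97.030 − -109.546·34.290 = 10063.476400
x = (-3681.807832·-97.030 − -109.546·-1718.014060) / 10063.476400 = 16.797798
y = (-65.002·-1718.014060 − -3681.807832·34.290) / 10063.476400 = 23.642281

x=16.798 y=23.642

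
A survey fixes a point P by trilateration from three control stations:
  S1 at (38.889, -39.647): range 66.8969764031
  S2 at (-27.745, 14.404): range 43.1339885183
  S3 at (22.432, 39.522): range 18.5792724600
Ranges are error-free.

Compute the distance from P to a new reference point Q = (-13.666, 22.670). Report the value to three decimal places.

eq1: (x − 38.889)² + (y + 39.647)² = 66.8969764031²
eq2: (x + 27.745)² + (y − 14.404)² = 43.1339885183²
eq3: (x − 22.432)² + (y − 39.522)² = 18.5792724600²
eq3−eq2, eq3−eq1 (x²,y² cancel):
  -100.354·x − 50.236·y = -2603.274467
  32.914·x − 158.338·y = -3110.960265
det = -100.354·-158.338 − -50.236·32.914 = 17543.319356
x = (-2603.274467·-158.338 − -50.236·-3110.960265) / 17543.319356 = 14.587608
y = (-100.354·-3110.960265 − -2603.274467·32.914) / 17543.319356 = 22.679943
|P − Q| = √((14.587608 − -13.666)² + (22.679943 − 22.670)²) = 28.253610

28.254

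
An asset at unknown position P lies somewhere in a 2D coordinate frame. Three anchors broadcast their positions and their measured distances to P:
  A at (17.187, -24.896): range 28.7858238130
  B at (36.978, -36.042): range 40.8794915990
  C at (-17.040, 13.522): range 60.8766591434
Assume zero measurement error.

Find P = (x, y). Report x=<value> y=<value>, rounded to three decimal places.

eq1: (x − 17.187)² + (y + 24.896)² = 28.7858238130²
eq2: (x − 36.978)² + (y + 36.042)² = 40.8794915990²
eq3: (x + 17.040)² + (y − 13.522)² = 60.8766591434²
eq1−eq3, eq1−eq2 (x²,y² cancel):
  -68.454·x + 76.836·y = -3319.341677
  39.582·x − 22.292·y = 908.685282
det = -68.454·-22.292 − 76.836·39.582 = -1515.345984
x = (-3319.341677·-22.292 − 76.836·908.685282) / -1515.345984 = -2.755161
y = (-68.454·908.685282 − -3319.341677·39.582) / -1515.345984 = -45.654947

x=-2.755 y=-45.655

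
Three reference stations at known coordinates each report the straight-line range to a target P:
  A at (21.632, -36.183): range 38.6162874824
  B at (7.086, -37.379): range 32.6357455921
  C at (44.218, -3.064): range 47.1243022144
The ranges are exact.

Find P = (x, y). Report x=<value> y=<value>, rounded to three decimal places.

eq1: (x − 21.632)² + (y + 36.183)² = 38.6162874824²
eq2: (x − 7.086)² + (y + 37.379)² = 32.6357455921²
eq3: (x − 44.218)² + (y + 3.064)² = 47.1243022144²
eq2−eq3, eq2−eq1 (x²,y² cancel):
  74.264·x + 68.630·y = -638.389386
  29.092·x + 2.392·y = -96.373893
det = 74.264·2.392 − 68.630·29.092 = -1818.944472
x = (-638.389386·2.392 − 68.630·-96.373893) / -1818.944472 = -2.796739
y = (74.264·-96.373893 − -638.389386·29.092) / -1818.944472 = -6.275570

x=-2.797 y=-6.276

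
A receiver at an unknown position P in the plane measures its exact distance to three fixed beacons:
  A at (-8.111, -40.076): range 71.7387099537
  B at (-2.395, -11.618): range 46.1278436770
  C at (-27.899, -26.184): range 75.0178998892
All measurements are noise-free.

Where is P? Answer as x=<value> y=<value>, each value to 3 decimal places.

x=31.342 y=19.840

eq1: (x + 8.111)² + (y + 40.076)² = 71.7387099537²
eq2: (x + 2.395)² + (y + 11.618)² = 46.1278436770²
eq3: (x + 27.899)² + (y + 26.184)² = 75.0178998892²
eq3−eq2, eq3−eq1 (x²,y² cancel):
  51.008·x + 29.132·y = 2176.665234
  39.576·x − 27.784·y = 689.160838
det = 51.008·-27.784 − 29.132·39.576 = -2570.134304
x = (2176.665234·-27.784 − 29.132·689.160838) / -2570.134304 = 31.341981
y = (51.008·689.160838 − 2176.665234·39.576) / -2570.134304 = 19.839814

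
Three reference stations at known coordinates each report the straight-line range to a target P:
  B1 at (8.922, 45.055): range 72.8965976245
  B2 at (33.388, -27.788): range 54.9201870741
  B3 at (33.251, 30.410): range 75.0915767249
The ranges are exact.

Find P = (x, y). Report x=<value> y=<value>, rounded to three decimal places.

eq1: (x − 8.922)² + (y − 45.055)² = 72.8965976245²
eq2: (x − 33.388)² + (y + 27.788)² = 54.9201870741²
eq3: (x − 33.251)² + (y − 30.410)² = 75.0915767249²
eq2−eq3, eq2−eq1 (x²,y² cancel):
  -0.274·x + 116.396·y = -2479.052334
  -48.932·x + 145.686·y = -2075.063376
det = -0.274·145.686 − 116.396·-48.932 = 5655.571108
x = (-2479.052334·145.686 − 116.396·-2075.063376) / 5655.571108 = -21.153326
y = (-0.274·-2075.063376 − -2479.052334·-48.932) / 5655.571108 = -21.348228

x=-21.153 y=-21.348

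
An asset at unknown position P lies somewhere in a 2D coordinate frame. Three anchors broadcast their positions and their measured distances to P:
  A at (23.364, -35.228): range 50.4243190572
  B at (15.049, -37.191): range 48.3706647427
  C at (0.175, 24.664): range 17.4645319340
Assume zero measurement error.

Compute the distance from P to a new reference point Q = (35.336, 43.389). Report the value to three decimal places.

eq1: (x − 23.364)² + (y + 35.228)² = 50.4243190572²
eq2: (x − 15.049)² + (y + 37.191)² = 48.3706647427²
eq3: (x − 0.175)² + (y − 24.664)² = 17.4645319340²
eq1−eq3, eq1−eq2 (x²,y² cancel):
  -46.378·x + 119.784·y = 1059.057118
  -16.630·x − 3.926·y = 25.645147
det = -46.378·-3.926 − 119.784·-16.630 = 2174.087948
x = (1059.057118·-3.926 − 119.784·25.645147) / 2174.087948 = -3.325411
y = (-46.378·25.645147 − 1059.057118·-16.630) / 2174.087948 = 7.553857
|P − Q| = √((-3.325411 − 35.336)² + (7.553857 − 43.389)²) = 52.714914

52.715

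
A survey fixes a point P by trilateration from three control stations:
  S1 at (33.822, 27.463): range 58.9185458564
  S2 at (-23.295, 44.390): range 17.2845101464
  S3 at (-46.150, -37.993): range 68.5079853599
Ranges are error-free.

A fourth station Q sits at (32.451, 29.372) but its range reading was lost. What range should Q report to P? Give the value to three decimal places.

57.588

eq1: (x − 33.822)² + (y − 27.463)² = 58.9185458564²
eq2: (x + 23.295)² + (y − 44.390)² = 17.2845101464²
eq3: (x + 46.150)² + (y + 37.993)² = 68.5079853599²
eq3−eq1, eq3−eq2 (x²,y² cancel):
  159.944·x + 130.912·y = -453.197484
  45.710·x + 164.766·y = 3334.428343
det = 159.944·164.766 − 130.912·45.710 = 20369.345584
x = (-453.197484·164.766 − 130.912·3334.428343) / 20369.345584 = -25.095957
y = (159.944·3334.428343 − -453.197484·45.710) / 20369.345584 = 27.199571
|P − Q| = √((-25.095957 − 32.451)² + (27.199571 − 29.372)²) = 57.587948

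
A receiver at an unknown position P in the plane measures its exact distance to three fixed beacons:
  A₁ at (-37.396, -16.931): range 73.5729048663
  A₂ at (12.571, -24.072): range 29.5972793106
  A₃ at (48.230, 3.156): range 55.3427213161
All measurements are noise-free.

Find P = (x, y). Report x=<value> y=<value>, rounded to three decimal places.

x=28.954 y=-48.721

eq1: (x + 37.396)² + (y + 16.931)² = 73.5729048663²
eq2: (x − 12.571)² + (y + 24.072)² = 29.5972793106²
eq3: (x − 48.230)² + (y − 3.156)² = 55.3427213161²
eq2−eq1, eq2−eq3 (x²,y² cancel):
  -99.934·x + 14.282·y = -3589.345036
  71.318·x + 54.456·y = -588.215849
det = -99.934·54.456 − 14.282·71.318 = -6460.569580
x = (-3589.345036·54.456 − 14.282·-588.215849) / -6460.569580 = 28.954177
y = (-99.934·-588.215849 − -3589.345036·71.318) / -6460.569580 = -48.721350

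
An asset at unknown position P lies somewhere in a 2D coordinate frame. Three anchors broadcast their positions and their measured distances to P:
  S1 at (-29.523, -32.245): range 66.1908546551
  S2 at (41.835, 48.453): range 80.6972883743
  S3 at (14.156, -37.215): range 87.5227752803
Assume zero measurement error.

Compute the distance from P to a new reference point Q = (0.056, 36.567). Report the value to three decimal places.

37.643

eq1: (x + 29.523)² + (y + 32.245)² = 66.1908546551²
eq2: (x − 41.835)² + (y − 48.453)² = 80.6972883743²
eq3: (x − 14.156)² + (y + 37.215)² = 87.5227752803²
eq1−eq3, eq1−eq2 (x²,y² cancel):
  87.358·x − 9.940·y = -3605.005946
  142.716·x + 161.396·y = 55.689769
det = 87.358·161.396 − -9.940·142.716 = 15517.828808
x = (-3605.005946·161.396 − -9.940·55.689769) / 15517.828808 = -37.458848
y = (87.358·55.689769 − -3605.005946·142.716) / 15517.828808 = 33.468405
|P − Q| = √((-37.458848 − 0.056)² + (33.468405 − 36.567)²) = 37.642597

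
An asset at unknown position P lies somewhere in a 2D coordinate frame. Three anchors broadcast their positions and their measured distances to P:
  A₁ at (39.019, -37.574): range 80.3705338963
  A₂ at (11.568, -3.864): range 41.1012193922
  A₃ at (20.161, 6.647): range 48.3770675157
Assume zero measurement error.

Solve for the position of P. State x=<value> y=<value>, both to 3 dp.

eq1: (x − 39.019)² + (y + 37.574)² = 80.3705338963²
eq2: (x − 11.568)² + (y + 3.864)² = 41.1012193922²
eq3: (x − 20.161)² + (y − 6.647)² = 48.3770675157²
eq1−eq2, eq1−eq3 (x²,y² cancel):
  -54.902·x + 67.420·y = 1984.573766
  -37.716·x + 88.442·y = 1635.442750
det = -54.902·88.442 − 67.420·-37.716 = -2312.829964
x = (1984.573766·88.442 − 67.420·1635.442750) / -2312.829964 = -28.215703
y = (-54.902·1635.442750 − 1984.573766·-37.716) / -2312.829964 = 6.459141

x=-28.216 y=6.459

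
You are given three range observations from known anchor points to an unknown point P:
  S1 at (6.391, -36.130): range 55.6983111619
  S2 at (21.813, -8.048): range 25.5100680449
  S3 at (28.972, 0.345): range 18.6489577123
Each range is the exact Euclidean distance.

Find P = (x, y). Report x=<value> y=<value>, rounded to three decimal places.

eq1: (x − 6.391)² + (y + 36.130)² = 55.6983111619²
eq2: (x − 21.813)² + (y + 8.048)² = 25.5100680449²
eq3: (x − 28.972)² + (y − 0.345)² = 18.6489577123²
eq3−eq2, eq3−eq1 (x²,y² cancel):
  -14.318·x − 16.786·y = -601.898484
  -45.162·x − 72.950·y = -2247.792271
det = -14.318·-72.950 − -16.786·-45.162 = 286.408768
x = (-601.898484·-72.950 − -16.786·-2247.792271) / 286.408768 = 21.567263
y = (-14.318·-2247.792271 − -601.898484·-45.162) / 286.408768 = 17.460884

x=21.567 y=17.461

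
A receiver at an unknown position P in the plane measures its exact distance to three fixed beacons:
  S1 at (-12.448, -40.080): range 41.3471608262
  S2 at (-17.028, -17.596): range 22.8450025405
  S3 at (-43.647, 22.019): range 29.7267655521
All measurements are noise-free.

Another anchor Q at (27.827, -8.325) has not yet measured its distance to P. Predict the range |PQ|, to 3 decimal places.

eq1: (x + 12.448)² + (y + 40.080)² = 41.3471608262²
eq2: (x + 17.028)² + (y + 17.596)² = 22.8450025405²
eq3: (x + 43.647)² + (y − 22.019)² = 29.7267655521²
eq1−eq2, eq1−eq3 (x²,y² cancel):
  -9.160·x + 44.968·y = 25.906463
  -62.398·x + 124.198·y = 1454.444984
det = -9.160·124.198 − 44.968·-62.398 = 1668.259584
x = (25.906463·124.198 − 44.968·1454.444984) / 1668.259584 = -37.275944
y = (-9.160·1454.444984 − 25.906463·-62.398) / 1668.259584 = -7.017016
|P − Q| = √((-37.275944 − 27.827)² + (-7.017016 − -8.325)²) = 65.116082

65.116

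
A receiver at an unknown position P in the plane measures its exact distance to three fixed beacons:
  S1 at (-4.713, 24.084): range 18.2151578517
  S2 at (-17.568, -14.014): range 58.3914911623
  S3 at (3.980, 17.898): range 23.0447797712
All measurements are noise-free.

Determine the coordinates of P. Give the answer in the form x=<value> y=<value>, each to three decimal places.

eq1: (x + 4.713)² + (y − 24.084)² = 18.2151578517²
eq2: (x + 17.568)² + (y + 14.014)² = 58.3914911623²
eq3: (x − 3.980)² + (y − 17.898)² = 23.0447797712²
eq2−eq3, eq2−eq1 (x²,y² cancel):
  43.096·x + 63.824·y = 2709.656349
  25.710·x + 76.196·y = 3174.998870
det = 43.096·76.196 − 63.824·25.710 = 1642.827776
x = (2709.656349·76.196 − 63.824·3174.998870) / 1642.827776 = 2.327601
y = (43.096·3174.998870 − 2709.656349·25.710) / 1642.827776 = 40.883462

x=2.328 y=40.883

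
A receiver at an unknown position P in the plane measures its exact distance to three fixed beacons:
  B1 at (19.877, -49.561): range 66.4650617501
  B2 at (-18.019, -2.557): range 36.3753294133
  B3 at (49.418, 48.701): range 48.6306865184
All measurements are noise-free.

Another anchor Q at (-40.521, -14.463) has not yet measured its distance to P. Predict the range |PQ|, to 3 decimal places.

61.800

eq1: (x − 19.877)² + (y + 49.561)² = 66.4650617501²
eq2: (x + 18.019)² + (y + 2.557)² = 36.3753294133²
eq3: (x − 49.418)² + (y − 48.701)² = 48.6306865184²
eq1−eq3, eq1−eq2 (x²,y² cancel):
  59.082·x + 196.524·y = 4015.199037
  -75.792·x + 94.008·y = 574.274604
det = 59.082·94.008 − 196.524·-75.792 = 20449.127664
x = (4015.199037·94.008 − 196.524·574.274604) / 20449.127664 = 12.939529
y = (59.082·574.274604 − 4015.199037·-75.792) / 20449.127664 = 16.541012
|P − Q| = √((12.939529 − -40.521)² + (16.541012 − -14.463)²) = 61.800299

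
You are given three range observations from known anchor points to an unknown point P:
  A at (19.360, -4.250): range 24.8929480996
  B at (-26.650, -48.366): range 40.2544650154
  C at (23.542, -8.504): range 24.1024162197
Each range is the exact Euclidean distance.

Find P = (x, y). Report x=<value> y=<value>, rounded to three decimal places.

x=6.540 y=-25.588

eq1: (x − 19.360)² + (y + 4.250)² = 24.8929480996²
eq2: (x + 26.650)² + (y + 48.366)² = 40.2544650154²
eq3: (x − 23.542)² + (y + 8.504)² = 24.1024162197²
eq3−eq1, eq3−eq2 (x²,y² cancel):
  -8.364·x + 8.508·y = -272.404077
  -100.384·x − 79.724·y = 1383.453190
det = -8.364·-79.724 − 8.508·-100.384 = 1520.878608
x = (-272.404077·-79.724 − 8.508·1383.453190) / 1520.878608 = 6.540116
y = (-8.364·1383.453190 − -272.404077·-100.384) / 1520.878608 = -25.587981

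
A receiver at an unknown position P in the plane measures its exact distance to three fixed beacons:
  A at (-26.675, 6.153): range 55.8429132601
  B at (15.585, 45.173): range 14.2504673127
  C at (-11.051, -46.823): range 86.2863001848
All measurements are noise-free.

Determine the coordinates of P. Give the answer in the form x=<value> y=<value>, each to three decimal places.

eq1: (x + 26.675)² + (y − 6.153)² = 55.8429132601²
eq2: (x − 15.585)² + (y − 45.173)² = 14.2504673127²
eq3: (x + 11.051)² + (y + 46.823)² = 86.2863001848²
eq1−eq3, eq1−eq2 (x²,y² cancel):
  31.248·x − 105.952·y = -2761.791742
  84.520·x + 78.040·y = 4449.432263
det = 31.248·78.040 − -105.952·84.520 = 11393.656960
x = (-2761.791742·78.040 − -105.952·4449.432263) / 11393.656960 = 22.459516
y = (31.248·4449.432263 − -2761.791742·84.520) / 11393.656960 = 32.690338

x=22.460 y=32.690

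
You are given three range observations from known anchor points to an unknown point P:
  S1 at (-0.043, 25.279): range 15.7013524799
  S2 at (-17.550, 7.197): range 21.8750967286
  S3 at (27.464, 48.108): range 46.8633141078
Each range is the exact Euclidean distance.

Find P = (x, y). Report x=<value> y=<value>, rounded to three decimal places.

x=-15.308 y=28.957

eq1: (x + 0.043)² + (y − 25.279)² = 15.7013524799²
eq2: (x + 17.550)² + (y − 7.197)² = 21.8750967286²
eq3: (x − 27.464)² + (y − 48.108)² = 46.8633141078²
eq1−eq3, eq1−eq2 (x²,y² cancel):
  55.014·x + 45.658·y = 479.983531
  -35.014·x − 36.164·y = -511.217768
det = 55.014·-36.164 − 45.658·-35.014 = -390.857084
x = (479.983531·-36.164 − 45.658·-511.217768) / -390.857084 = -15.307530
y = (55.014·-511.217768 − 479.983531·-35.014) / -390.857084 = 28.956853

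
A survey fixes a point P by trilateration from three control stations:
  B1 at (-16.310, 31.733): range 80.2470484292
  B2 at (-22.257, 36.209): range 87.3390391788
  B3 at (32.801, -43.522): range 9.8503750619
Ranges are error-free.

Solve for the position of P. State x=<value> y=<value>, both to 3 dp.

x=29.226 y=-34.343

eq1: (x + 16.310)² + (y − 31.733)² = 80.2470484292²
eq2: (x + 22.257)² + (y − 36.209)² = 87.3390391788²
eq3: (x − 32.801)² + (y + 43.522)² = 9.8503750619²
eq2−eq3, eq2−eq1 (x²,y² cancel):
  110.116·x − 159.462·y = 8694.682231
  11.894·x − 8.952·y = 655.052642
det = 110.116·-8.952 − -159.462·11.894 = 910.882596
x = (8694.682231·-8.952 − -159.462·655.052642) / 910.882596 = 29.225730
y = (110.116·655.052642 − 8694.682231·11.894) / 910.882596 = -34.343365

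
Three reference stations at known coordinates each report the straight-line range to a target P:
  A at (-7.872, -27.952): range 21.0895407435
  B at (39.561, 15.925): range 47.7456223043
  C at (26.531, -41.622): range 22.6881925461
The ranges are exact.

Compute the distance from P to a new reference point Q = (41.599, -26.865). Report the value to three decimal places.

29.023

eq1: (x + 7.872)² + (y + 27.952)² = 21.0895407435²
eq2: (x − 39.561)² + (y − 15.925)² = 47.7456223043²
eq3: (x − 26.531)² + (y + 41.622)² = 22.6881925461²
eq3−eq1, eq3−eq2 (x²,y² cancel):
  -68.806·x + 27.340·y = -1523.016805
  26.060·x + 115.094·y = -2382.496867
det = -68.806·115.094 − 27.340·26.060 = -8631.638164
x = (-1523.016805·115.094 − 27.340·-2382.496867) / -8631.638164 = 12.761498
y = (-68.806·-2382.496867 − -1523.016805·26.060) / -8631.638164 = -23.589948
|P − Q| = √((12.761498 − 41.599)² + (-23.589948 − -26.865)²) = 29.022879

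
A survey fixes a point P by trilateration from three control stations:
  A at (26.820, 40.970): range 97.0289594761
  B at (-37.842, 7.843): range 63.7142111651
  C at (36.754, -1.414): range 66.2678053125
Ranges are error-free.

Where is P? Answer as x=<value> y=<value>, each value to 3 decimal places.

eq1: (x − 26.820)² + (y − 40.970)² = 97.0289594761²
eq2: (x + 37.842)² + (y − 7.843)² = 63.7142111651²
eq3: (x − 36.754)² + (y + 1.414)² = 66.2678053125²
eq1−eq3, eq1−eq2 (x²,y² cancel):
  19.868·x − 84.768·y = 3978.199568
  -129.324·x − 66.254·y = 4450.794586
det = 19.868·-66.254 − -84.768·-129.324 = -12278.871304
x = (3978.199568·-66.254 − -84.768·4450.794586) / -12278.871304 = -9.260894
y = (19.868·4450.794586 − 3978.199568·-129.324) / -12278.871304 = -49.101017

x=-9.261 y=-49.101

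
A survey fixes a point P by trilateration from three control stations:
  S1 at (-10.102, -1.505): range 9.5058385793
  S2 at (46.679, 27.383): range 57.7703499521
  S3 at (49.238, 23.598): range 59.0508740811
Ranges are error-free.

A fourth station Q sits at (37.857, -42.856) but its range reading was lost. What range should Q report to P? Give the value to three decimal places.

67.983

eq1: (x + 10.102)² + (y + 1.505)² = 9.5058385793²
eq2: (x − 46.679)² + (y − 27.383)² = 57.7703499521²
eq3: (x − 49.238)² + (y − 23.598)² = 59.0508740811²
eq3−eq2, eq3−eq1 (x²,y² cancel):
  -5.118·x + 7.570·y = 97.103878
  -118.680·x − 50.206·y = 519.713944
det = -5.118·-50.206 − 7.570·-118.680 = 1155.361908
x = (97.103878·-50.206 − 7.570·519.713944) / 1155.361908 = -7.624825
y = (-5.118·519.713944 − 97.103878·-118.680) / 1155.361908 = 7.672394
|P − Q| = √((-7.624825 − 37.857)² + (7.672394 − -42.856)²) = 67.983197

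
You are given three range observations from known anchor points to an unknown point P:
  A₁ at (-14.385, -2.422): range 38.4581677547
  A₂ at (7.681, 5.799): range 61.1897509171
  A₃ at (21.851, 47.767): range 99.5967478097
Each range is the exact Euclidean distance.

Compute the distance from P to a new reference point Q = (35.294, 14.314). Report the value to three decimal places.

89.395

eq1: (x + 14.385)² + (y + 2.422)² = 38.4581677547²
eq2: (x − 7.681)² + (y − 5.799)² = 61.1897509171²
eq3: (x − 21.851)² + (y − 47.767)² = 99.5967478097²
eq1−eq3, eq1−eq2 (x²,y² cancel):
  72.472·x + 100.378·y = -5894.123326
  44.132·x + 16.442·y = -2385.323097
det = 72.472·16.442 − 100.378·44.132 = -3238.297272
x = (-5894.123326·16.442 − 100.378·-2385.323097) / -3238.297272 = -44.011644
y = (72.472·-2385.323097 − -5894.123326·44.132) / -3238.297272 = -26.943269
|P − Q| = √((-44.011644 − 35.294)² + (-26.943269 − 14.314)²) = 89.395455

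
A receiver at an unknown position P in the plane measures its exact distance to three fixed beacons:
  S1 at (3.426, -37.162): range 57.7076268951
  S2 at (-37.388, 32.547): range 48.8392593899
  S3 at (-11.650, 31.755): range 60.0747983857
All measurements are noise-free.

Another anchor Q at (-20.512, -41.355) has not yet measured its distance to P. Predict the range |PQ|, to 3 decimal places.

39.548

eq1: (x − 3.426)² + (y + 37.162)² = 57.7076268951²
eq2: (x + 37.388)² + (y − 32.547)² = 48.8392593899²
eq3: (x + 11.650)² + (y − 31.755)² = 60.0747983857²
eq3−eq1, eq3−eq2 (x²,y² cancel):
  30.152·x − 137.834·y = 527.460394
  -51.476·x + 1.584·y = 2536.775371
det = 30.152·1.584 − -137.834·-51.476 = -7047.382216
x = (527.460394·1.584 − -137.834·2536.775371) / -7047.382216 = -49.733274
y = (30.152·2536.775371 − 527.460394·-51.476) / -7047.382216 = -14.706227
|P − Q| = √((-49.733274 − -20.512)² + (-14.706227 − -41.355)²) = 39.547945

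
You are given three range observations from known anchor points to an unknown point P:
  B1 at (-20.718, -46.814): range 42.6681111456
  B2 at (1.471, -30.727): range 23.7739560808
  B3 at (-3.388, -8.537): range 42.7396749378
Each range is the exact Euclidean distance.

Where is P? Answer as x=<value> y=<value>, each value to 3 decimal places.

eq1: (x + 20.718)² + (y + 46.814)² = 42.6681111456²
eq2: (x − 1.471)² + (y + 30.727)² = 23.7739560808²
eq3: (x + 3.388)² + (y + 8.537)² = 42.7396749378²
eq3−eq1, eq3−eq2 (x²,y² cancel):
  -34.660·x − 76.554·y = 2542.539312
  9.718·x − 44.380·y = 2123.432283
det = -34.660·-44.380 − -76.554·9.718 = 2282.162572
x = (2542.539312·-44.380 − -76.554·2123.432283) / 2282.162572 = 21.786064
y = (-34.660·2123.432283 − 2542.539312·9.718) / 2282.162572 = -43.076055

x=21.786 y=-43.076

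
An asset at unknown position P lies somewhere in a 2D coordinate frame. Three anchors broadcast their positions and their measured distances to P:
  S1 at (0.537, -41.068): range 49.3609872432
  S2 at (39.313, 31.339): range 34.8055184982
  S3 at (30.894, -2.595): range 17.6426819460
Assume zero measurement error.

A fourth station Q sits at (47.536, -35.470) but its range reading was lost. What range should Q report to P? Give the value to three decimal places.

52.401

eq1: (x − 0.537)² + (y + 41.068)² = 49.3609872432²
eq2: (x − 39.313)² + (y − 31.339)² = 34.8055184982²
eq3: (x − 30.894)² + (y + 2.595)² = 17.6426819460²
eq1−eq2, eq1−eq3 (x²,y² cancel):
  77.552·x + 144.814·y = 2065.858841
  60.714·x + 76.946·y = 1399.547103
det = 77.552·76.946 − 144.814·60.714 = -2824.921004
x = (2065.858841·76.946 − 144.814·1399.547103) / -2824.921004 = 15.474571
y = (77.552·1399.547103 − 2065.858841·60.714) / -2824.921004 = 5.978531
|P − Q| = √((15.474571 − 47.536)² + (5.978531 − -35.470)²) = 52.401488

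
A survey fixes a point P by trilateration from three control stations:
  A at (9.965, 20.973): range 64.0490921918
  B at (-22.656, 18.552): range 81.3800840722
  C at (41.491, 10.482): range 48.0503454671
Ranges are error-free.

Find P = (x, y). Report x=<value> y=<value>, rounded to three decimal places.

x=36.522 y=-37.311

eq1: (x − 9.965)² + (y − 20.973)² = 64.0490921918²
eq2: (x + 22.656)² + (y − 18.552)² = 81.3800840722²
eq3: (x − 41.491)² + (y − 10.482)² = 48.0503454671²
eq2−eq3, eq2−eq1 (x²,y² cancel):
  128.294·x − 16.140·y = 5287.786749
  65.242·x + 4.842·y = 2202.128787
det = 128.294·4.842 − -16.140·65.242 = 1674.205428
x = (5287.786749·4.842 − -16.140·2202.128787) / 1674.205428 = 36.522294
y = (128.294·2202.128787 − 5287.786749·65.242) / 1674.205428 = -37.310757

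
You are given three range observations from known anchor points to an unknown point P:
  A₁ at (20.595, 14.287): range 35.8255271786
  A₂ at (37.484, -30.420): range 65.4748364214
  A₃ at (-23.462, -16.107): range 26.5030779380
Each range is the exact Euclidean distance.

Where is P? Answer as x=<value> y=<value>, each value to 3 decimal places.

eq1: (x − 20.595)² + (y − 14.287)² = 35.8255271786²
eq2: (x − 37.484)² + (y + 30.420)² = 65.4748364214²
eq3: (x + 23.462)² + (y + 16.107)² = 26.5030779380²
eq1−eq3, eq1−eq2 (x²,y² cancel):
  -88.114·x − 60.788·y = 762.683756
  33.778·x − 89.414·y = -1301.331545
det = -88.114·-89.414 − -60.788·33.778 = 9931.922260
x = (762.683756·-89.414 − -60.788·-1301.331545) / 9931.922260 = -14.830961
y = (-88.114·-1301.331545 − 762.683756·33.778) / 9931.922260 = 8.951298

x=-14.831 y=8.951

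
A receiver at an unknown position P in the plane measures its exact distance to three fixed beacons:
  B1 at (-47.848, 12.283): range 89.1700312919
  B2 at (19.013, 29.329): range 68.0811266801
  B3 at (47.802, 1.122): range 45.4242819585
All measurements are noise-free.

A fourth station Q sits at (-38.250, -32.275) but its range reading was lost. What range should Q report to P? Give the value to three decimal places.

eq1: (x + 47.848)² + (y − 12.283)² = 89.1700312919²
eq2: (x − 19.013)² + (y − 29.329)² = 68.0811266801²
eq3: (x − 47.802)² + (y − 1.122)² = 45.4242819585²
eq3−eq1, eq3−eq2 (x²,y² cancel):
  -191.300·x + 22.322·y = -5733.915984
  -57.578·x + 56.414·y = -3636.280097
det = -191.300·56.414 − 22.322·-57.578 = -9506.742084
x = (-5733.915984·56.414 − 22.322·-3636.280097) / -9506.742084 = 25.487606
y = (-191.300·-3636.280097 − -5733.915984·-57.578) / -9506.742084 = -38.443556
|P − Q| = √((25.487606 − -38.250)² + (-38.443556 − -32.275)²) = 64.035408

64.035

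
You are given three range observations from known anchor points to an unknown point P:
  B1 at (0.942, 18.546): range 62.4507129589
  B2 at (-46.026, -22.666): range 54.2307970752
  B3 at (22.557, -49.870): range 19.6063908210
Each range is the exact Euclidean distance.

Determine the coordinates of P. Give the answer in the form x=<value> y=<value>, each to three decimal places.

eq1: (x − 0.942)² + (y − 18.546)² = 62.4507129589²
eq2: (x + 46.026)² + (y + 22.666)² = 54.2307970752²
eq3: (x − 22.557)² + (y + 49.870)² = 19.6063908210²
eq2−eq3, eq2−eq1 (x²,y² cancel):
  137.166·x − 54.408·y = 2920.263707
  93.936·x + 82.424·y = -3246.410950
det = 137.166·82.424 − -54.408·93.936 = 16416.640272
x = (2920.263707·82.424 − -54.408·-3246.410950) / 16416.640272 = 3.902692
y = (137.166·-3246.410950 − 2920.263707·93.936) / 16416.640272 = -43.834493

x=3.903 y=-43.834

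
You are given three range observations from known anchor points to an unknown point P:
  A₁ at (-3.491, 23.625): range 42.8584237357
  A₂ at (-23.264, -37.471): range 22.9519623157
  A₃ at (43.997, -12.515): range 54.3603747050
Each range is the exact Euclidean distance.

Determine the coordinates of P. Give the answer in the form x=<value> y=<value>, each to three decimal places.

eq1: (x + 3.491)² + (y − 23.625)² = 42.8584237357²
eq2: (x + 23.264)² + (y + 37.471)² = 22.9519623157²
eq3: (x − 43.997)² + (y + 12.515)² = 54.3603747050²
eq3−eq2, eq3−eq1 (x²,y² cancel):
  -134.522·x − 49.912·y = 2281.186067
  -94.976·x + 72.280·y = -403.827675
det = -134.522·72.280 − -49.912·-94.976 = -14463.692272
x = (2281.186067·72.280 − -49.912·-403.827675) / -14463.692272 = -10.006316
y = (-134.522·-403.827675 − 2281.186067·-94.976) / -14463.692272 = -18.735301

x=-10.006 y=-18.735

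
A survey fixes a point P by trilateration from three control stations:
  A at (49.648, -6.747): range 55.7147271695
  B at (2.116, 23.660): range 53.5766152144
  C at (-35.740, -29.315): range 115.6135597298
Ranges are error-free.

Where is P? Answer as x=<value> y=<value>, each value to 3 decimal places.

eq1: (x − 49.648)² + (y + 6.747)² = 55.7147271695²
eq2: (x − 2.116)² + (y − 23.660)² = 53.5766152144²
eq3: (x + 35.740)² + (y + 29.315)² = 115.6135597298²
eq2−eq1, eq2−eq3 (x²,y² cancel):
  95.064·x − 60.814·y = 1712.495731
  -75.712·x − 105.950·y = -8923.597727
det = 95.064·-105.950 − -60.814·-75.712 = -14676.380368
x = (1712.495731·-105.950 − -60.814·-8923.597727) / -14676.380368 = 49.339045
y = (95.064·-8923.597727 − 1712.495731·-75.712) / -14676.380368 = 48.966871

x=49.339 y=48.967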